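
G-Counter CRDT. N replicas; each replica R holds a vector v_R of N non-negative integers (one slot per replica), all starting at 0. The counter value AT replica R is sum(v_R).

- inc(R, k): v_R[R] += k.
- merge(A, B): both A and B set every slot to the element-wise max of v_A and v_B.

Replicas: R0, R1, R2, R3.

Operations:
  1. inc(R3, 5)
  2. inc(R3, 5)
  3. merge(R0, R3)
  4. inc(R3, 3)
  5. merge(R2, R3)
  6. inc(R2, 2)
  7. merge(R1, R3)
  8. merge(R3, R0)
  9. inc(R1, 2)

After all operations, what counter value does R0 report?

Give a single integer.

Op 1: inc R3 by 5 -> R3=(0,0,0,5) value=5
Op 2: inc R3 by 5 -> R3=(0,0,0,10) value=10
Op 3: merge R0<->R3 -> R0=(0,0,0,10) R3=(0,0,0,10)
Op 4: inc R3 by 3 -> R3=(0,0,0,13) value=13
Op 5: merge R2<->R3 -> R2=(0,0,0,13) R3=(0,0,0,13)
Op 6: inc R2 by 2 -> R2=(0,0,2,13) value=15
Op 7: merge R1<->R3 -> R1=(0,0,0,13) R3=(0,0,0,13)
Op 8: merge R3<->R0 -> R3=(0,0,0,13) R0=(0,0,0,13)
Op 9: inc R1 by 2 -> R1=(0,2,0,13) value=15

Answer: 13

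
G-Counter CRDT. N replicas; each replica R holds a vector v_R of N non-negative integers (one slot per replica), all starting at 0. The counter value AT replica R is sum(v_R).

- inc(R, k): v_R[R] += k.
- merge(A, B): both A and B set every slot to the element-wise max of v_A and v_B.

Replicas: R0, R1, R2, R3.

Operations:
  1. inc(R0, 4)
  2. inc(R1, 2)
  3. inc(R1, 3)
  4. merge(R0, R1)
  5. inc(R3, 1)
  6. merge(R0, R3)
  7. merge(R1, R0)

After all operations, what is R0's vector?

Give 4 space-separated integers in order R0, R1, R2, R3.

Answer: 4 5 0 1

Derivation:
Op 1: inc R0 by 4 -> R0=(4,0,0,0) value=4
Op 2: inc R1 by 2 -> R1=(0,2,0,0) value=2
Op 3: inc R1 by 3 -> R1=(0,5,0,0) value=5
Op 4: merge R0<->R1 -> R0=(4,5,0,0) R1=(4,5,0,0)
Op 5: inc R3 by 1 -> R3=(0,0,0,1) value=1
Op 6: merge R0<->R3 -> R0=(4,5,0,1) R3=(4,5,0,1)
Op 7: merge R1<->R0 -> R1=(4,5,0,1) R0=(4,5,0,1)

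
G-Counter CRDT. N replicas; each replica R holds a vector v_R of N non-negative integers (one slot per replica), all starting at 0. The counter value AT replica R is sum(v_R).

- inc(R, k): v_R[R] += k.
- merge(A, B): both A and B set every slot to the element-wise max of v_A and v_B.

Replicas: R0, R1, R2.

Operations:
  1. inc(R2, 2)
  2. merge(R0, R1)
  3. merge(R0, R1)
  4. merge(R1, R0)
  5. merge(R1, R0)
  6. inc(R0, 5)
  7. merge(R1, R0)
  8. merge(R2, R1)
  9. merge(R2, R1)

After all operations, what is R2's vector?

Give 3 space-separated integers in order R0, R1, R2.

Op 1: inc R2 by 2 -> R2=(0,0,2) value=2
Op 2: merge R0<->R1 -> R0=(0,0,0) R1=(0,0,0)
Op 3: merge R0<->R1 -> R0=(0,0,0) R1=(0,0,0)
Op 4: merge R1<->R0 -> R1=(0,0,0) R0=(0,0,0)
Op 5: merge R1<->R0 -> R1=(0,0,0) R0=(0,0,0)
Op 6: inc R0 by 5 -> R0=(5,0,0) value=5
Op 7: merge R1<->R0 -> R1=(5,0,0) R0=(5,0,0)
Op 8: merge R2<->R1 -> R2=(5,0,2) R1=(5,0,2)
Op 9: merge R2<->R1 -> R2=(5,0,2) R1=(5,0,2)

Answer: 5 0 2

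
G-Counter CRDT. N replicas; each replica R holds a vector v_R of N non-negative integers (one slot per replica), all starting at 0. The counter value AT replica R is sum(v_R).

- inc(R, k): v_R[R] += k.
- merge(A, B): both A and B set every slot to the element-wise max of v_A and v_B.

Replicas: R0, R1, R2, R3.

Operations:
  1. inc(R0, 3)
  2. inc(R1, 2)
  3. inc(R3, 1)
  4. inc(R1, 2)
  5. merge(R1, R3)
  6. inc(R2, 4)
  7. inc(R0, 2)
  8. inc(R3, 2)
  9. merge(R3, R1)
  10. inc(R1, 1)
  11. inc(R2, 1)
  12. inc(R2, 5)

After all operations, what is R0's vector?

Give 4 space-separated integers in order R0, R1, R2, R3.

Answer: 5 0 0 0

Derivation:
Op 1: inc R0 by 3 -> R0=(3,0,0,0) value=3
Op 2: inc R1 by 2 -> R1=(0,2,0,0) value=2
Op 3: inc R3 by 1 -> R3=(0,0,0,1) value=1
Op 4: inc R1 by 2 -> R1=(0,4,0,0) value=4
Op 5: merge R1<->R3 -> R1=(0,4,0,1) R3=(0,4,0,1)
Op 6: inc R2 by 4 -> R2=(0,0,4,0) value=4
Op 7: inc R0 by 2 -> R0=(5,0,0,0) value=5
Op 8: inc R3 by 2 -> R3=(0,4,0,3) value=7
Op 9: merge R3<->R1 -> R3=(0,4,0,3) R1=(0,4,0,3)
Op 10: inc R1 by 1 -> R1=(0,5,0,3) value=8
Op 11: inc R2 by 1 -> R2=(0,0,5,0) value=5
Op 12: inc R2 by 5 -> R2=(0,0,10,0) value=10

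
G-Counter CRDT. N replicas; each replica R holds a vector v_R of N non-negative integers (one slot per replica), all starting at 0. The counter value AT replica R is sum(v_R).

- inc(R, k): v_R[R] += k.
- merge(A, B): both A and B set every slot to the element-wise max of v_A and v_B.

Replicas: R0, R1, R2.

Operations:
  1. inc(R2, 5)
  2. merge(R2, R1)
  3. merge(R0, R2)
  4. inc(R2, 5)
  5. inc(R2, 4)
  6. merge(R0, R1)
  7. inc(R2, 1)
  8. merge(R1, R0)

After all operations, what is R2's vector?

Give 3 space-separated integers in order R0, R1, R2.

Answer: 0 0 15

Derivation:
Op 1: inc R2 by 5 -> R2=(0,0,5) value=5
Op 2: merge R2<->R1 -> R2=(0,0,5) R1=(0,0,5)
Op 3: merge R0<->R2 -> R0=(0,0,5) R2=(0,0,5)
Op 4: inc R2 by 5 -> R2=(0,0,10) value=10
Op 5: inc R2 by 4 -> R2=(0,0,14) value=14
Op 6: merge R0<->R1 -> R0=(0,0,5) R1=(0,0,5)
Op 7: inc R2 by 1 -> R2=(0,0,15) value=15
Op 8: merge R1<->R0 -> R1=(0,0,5) R0=(0,0,5)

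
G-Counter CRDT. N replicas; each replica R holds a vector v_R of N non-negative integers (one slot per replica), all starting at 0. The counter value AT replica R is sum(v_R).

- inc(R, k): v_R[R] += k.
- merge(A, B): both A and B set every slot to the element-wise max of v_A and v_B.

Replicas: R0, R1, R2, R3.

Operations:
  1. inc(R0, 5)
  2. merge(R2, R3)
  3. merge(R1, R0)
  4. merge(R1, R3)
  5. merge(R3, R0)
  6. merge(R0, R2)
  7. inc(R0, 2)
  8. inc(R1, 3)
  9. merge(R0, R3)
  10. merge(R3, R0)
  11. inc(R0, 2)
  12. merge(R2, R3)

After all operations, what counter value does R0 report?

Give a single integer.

Answer: 9

Derivation:
Op 1: inc R0 by 5 -> R0=(5,0,0,0) value=5
Op 2: merge R2<->R3 -> R2=(0,0,0,0) R3=(0,0,0,0)
Op 3: merge R1<->R0 -> R1=(5,0,0,0) R0=(5,0,0,0)
Op 4: merge R1<->R3 -> R1=(5,0,0,0) R3=(5,0,0,0)
Op 5: merge R3<->R0 -> R3=(5,0,0,0) R0=(5,0,0,0)
Op 6: merge R0<->R2 -> R0=(5,0,0,0) R2=(5,0,0,0)
Op 7: inc R0 by 2 -> R0=(7,0,0,0) value=7
Op 8: inc R1 by 3 -> R1=(5,3,0,0) value=8
Op 9: merge R0<->R3 -> R0=(7,0,0,0) R3=(7,0,0,0)
Op 10: merge R3<->R0 -> R3=(7,0,0,0) R0=(7,0,0,0)
Op 11: inc R0 by 2 -> R0=(9,0,0,0) value=9
Op 12: merge R2<->R3 -> R2=(7,0,0,0) R3=(7,0,0,0)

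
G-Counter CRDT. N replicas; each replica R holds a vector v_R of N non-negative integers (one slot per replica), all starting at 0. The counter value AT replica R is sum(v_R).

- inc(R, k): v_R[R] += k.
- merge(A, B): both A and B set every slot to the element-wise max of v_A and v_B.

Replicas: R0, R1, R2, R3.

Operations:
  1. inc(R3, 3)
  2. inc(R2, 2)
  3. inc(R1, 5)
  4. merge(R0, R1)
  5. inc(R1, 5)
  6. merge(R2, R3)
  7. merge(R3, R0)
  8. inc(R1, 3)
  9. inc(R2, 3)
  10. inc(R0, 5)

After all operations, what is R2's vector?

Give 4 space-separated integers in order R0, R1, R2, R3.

Op 1: inc R3 by 3 -> R3=(0,0,0,3) value=3
Op 2: inc R2 by 2 -> R2=(0,0,2,0) value=2
Op 3: inc R1 by 5 -> R1=(0,5,0,0) value=5
Op 4: merge R0<->R1 -> R0=(0,5,0,0) R1=(0,5,0,0)
Op 5: inc R1 by 5 -> R1=(0,10,0,0) value=10
Op 6: merge R2<->R3 -> R2=(0,0,2,3) R3=(0,0,2,3)
Op 7: merge R3<->R0 -> R3=(0,5,2,3) R0=(0,5,2,3)
Op 8: inc R1 by 3 -> R1=(0,13,0,0) value=13
Op 9: inc R2 by 3 -> R2=(0,0,5,3) value=8
Op 10: inc R0 by 5 -> R0=(5,5,2,3) value=15

Answer: 0 0 5 3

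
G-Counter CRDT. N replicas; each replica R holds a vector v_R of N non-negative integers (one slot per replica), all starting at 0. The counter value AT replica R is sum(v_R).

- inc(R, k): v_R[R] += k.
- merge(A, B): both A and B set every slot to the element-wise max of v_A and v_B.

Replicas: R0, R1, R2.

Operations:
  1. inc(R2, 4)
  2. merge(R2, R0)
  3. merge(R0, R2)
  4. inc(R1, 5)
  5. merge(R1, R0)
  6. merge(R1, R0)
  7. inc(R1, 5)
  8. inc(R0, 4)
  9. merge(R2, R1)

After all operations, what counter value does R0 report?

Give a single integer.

Answer: 13

Derivation:
Op 1: inc R2 by 4 -> R2=(0,0,4) value=4
Op 2: merge R2<->R0 -> R2=(0,0,4) R0=(0,0,4)
Op 3: merge R0<->R2 -> R0=(0,0,4) R2=(0,0,4)
Op 4: inc R1 by 5 -> R1=(0,5,0) value=5
Op 5: merge R1<->R0 -> R1=(0,5,4) R0=(0,5,4)
Op 6: merge R1<->R0 -> R1=(0,5,4) R0=(0,5,4)
Op 7: inc R1 by 5 -> R1=(0,10,4) value=14
Op 8: inc R0 by 4 -> R0=(4,5,4) value=13
Op 9: merge R2<->R1 -> R2=(0,10,4) R1=(0,10,4)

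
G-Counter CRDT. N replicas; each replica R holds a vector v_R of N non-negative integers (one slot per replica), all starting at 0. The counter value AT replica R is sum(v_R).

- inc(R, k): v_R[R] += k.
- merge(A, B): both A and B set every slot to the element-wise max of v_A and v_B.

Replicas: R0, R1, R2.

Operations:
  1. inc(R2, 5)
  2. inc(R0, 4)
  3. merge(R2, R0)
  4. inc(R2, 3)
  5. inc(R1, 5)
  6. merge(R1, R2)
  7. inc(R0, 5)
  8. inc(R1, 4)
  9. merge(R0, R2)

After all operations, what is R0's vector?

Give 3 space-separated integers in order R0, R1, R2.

Op 1: inc R2 by 5 -> R2=(0,0,5) value=5
Op 2: inc R0 by 4 -> R0=(4,0,0) value=4
Op 3: merge R2<->R0 -> R2=(4,0,5) R0=(4,0,5)
Op 4: inc R2 by 3 -> R2=(4,0,8) value=12
Op 5: inc R1 by 5 -> R1=(0,5,0) value=5
Op 6: merge R1<->R2 -> R1=(4,5,8) R2=(4,5,8)
Op 7: inc R0 by 5 -> R0=(9,0,5) value=14
Op 8: inc R1 by 4 -> R1=(4,9,8) value=21
Op 9: merge R0<->R2 -> R0=(9,5,8) R2=(9,5,8)

Answer: 9 5 8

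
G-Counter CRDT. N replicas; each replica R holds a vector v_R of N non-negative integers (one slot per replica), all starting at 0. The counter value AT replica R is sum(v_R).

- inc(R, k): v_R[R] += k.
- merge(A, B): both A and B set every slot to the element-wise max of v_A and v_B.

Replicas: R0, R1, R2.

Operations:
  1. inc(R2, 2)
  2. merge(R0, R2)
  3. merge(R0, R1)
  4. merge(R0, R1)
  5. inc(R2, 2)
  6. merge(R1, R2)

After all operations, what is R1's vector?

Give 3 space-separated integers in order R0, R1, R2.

Op 1: inc R2 by 2 -> R2=(0,0,2) value=2
Op 2: merge R0<->R2 -> R0=(0,0,2) R2=(0,0,2)
Op 3: merge R0<->R1 -> R0=(0,0,2) R1=(0,0,2)
Op 4: merge R0<->R1 -> R0=(0,0,2) R1=(0,0,2)
Op 5: inc R2 by 2 -> R2=(0,0,4) value=4
Op 6: merge R1<->R2 -> R1=(0,0,4) R2=(0,0,4)

Answer: 0 0 4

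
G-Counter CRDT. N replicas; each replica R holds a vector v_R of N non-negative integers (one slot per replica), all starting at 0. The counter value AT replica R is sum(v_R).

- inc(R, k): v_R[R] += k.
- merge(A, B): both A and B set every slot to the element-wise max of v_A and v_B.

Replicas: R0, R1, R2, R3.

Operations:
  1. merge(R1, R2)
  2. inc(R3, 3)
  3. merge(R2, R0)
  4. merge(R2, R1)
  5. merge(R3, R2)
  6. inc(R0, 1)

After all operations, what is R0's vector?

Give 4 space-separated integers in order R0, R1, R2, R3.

Answer: 1 0 0 0

Derivation:
Op 1: merge R1<->R2 -> R1=(0,0,0,0) R2=(0,0,0,0)
Op 2: inc R3 by 3 -> R3=(0,0,0,3) value=3
Op 3: merge R2<->R0 -> R2=(0,0,0,0) R0=(0,0,0,0)
Op 4: merge R2<->R1 -> R2=(0,0,0,0) R1=(0,0,0,0)
Op 5: merge R3<->R2 -> R3=(0,0,0,3) R2=(0,0,0,3)
Op 6: inc R0 by 1 -> R0=(1,0,0,0) value=1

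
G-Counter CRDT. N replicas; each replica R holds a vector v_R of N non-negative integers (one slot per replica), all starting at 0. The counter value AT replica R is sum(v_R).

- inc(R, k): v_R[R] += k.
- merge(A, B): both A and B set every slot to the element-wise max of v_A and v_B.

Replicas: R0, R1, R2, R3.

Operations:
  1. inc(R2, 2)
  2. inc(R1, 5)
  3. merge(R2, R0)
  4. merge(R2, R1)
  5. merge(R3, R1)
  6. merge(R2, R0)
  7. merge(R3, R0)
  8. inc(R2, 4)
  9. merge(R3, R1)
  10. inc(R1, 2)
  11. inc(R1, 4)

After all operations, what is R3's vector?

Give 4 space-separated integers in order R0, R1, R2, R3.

Answer: 0 5 2 0

Derivation:
Op 1: inc R2 by 2 -> R2=(0,0,2,0) value=2
Op 2: inc R1 by 5 -> R1=(0,5,0,0) value=5
Op 3: merge R2<->R0 -> R2=(0,0,2,0) R0=(0,0,2,0)
Op 4: merge R2<->R1 -> R2=(0,5,2,0) R1=(0,5,2,0)
Op 5: merge R3<->R1 -> R3=(0,5,2,0) R1=(0,5,2,0)
Op 6: merge R2<->R0 -> R2=(0,5,2,0) R0=(0,5,2,0)
Op 7: merge R3<->R0 -> R3=(0,5,2,0) R0=(0,5,2,0)
Op 8: inc R2 by 4 -> R2=(0,5,6,0) value=11
Op 9: merge R3<->R1 -> R3=(0,5,2,0) R1=(0,5,2,0)
Op 10: inc R1 by 2 -> R1=(0,7,2,0) value=9
Op 11: inc R1 by 4 -> R1=(0,11,2,0) value=13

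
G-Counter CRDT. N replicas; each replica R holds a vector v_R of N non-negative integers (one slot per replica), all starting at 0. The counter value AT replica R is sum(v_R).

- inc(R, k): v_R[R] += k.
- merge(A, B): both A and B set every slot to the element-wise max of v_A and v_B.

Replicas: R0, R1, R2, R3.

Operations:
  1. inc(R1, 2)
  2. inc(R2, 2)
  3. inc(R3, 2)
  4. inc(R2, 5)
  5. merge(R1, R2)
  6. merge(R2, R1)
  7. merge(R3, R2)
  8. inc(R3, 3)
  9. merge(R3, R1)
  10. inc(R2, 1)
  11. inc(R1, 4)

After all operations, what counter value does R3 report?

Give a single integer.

Answer: 14

Derivation:
Op 1: inc R1 by 2 -> R1=(0,2,0,0) value=2
Op 2: inc R2 by 2 -> R2=(0,0,2,0) value=2
Op 3: inc R3 by 2 -> R3=(0,0,0,2) value=2
Op 4: inc R2 by 5 -> R2=(0,0,7,0) value=7
Op 5: merge R1<->R2 -> R1=(0,2,7,0) R2=(0,2,7,0)
Op 6: merge R2<->R1 -> R2=(0,2,7,0) R1=(0,2,7,0)
Op 7: merge R3<->R2 -> R3=(0,2,7,2) R2=(0,2,7,2)
Op 8: inc R3 by 3 -> R3=(0,2,7,5) value=14
Op 9: merge R3<->R1 -> R3=(0,2,7,5) R1=(0,2,7,5)
Op 10: inc R2 by 1 -> R2=(0,2,8,2) value=12
Op 11: inc R1 by 4 -> R1=(0,6,7,5) value=18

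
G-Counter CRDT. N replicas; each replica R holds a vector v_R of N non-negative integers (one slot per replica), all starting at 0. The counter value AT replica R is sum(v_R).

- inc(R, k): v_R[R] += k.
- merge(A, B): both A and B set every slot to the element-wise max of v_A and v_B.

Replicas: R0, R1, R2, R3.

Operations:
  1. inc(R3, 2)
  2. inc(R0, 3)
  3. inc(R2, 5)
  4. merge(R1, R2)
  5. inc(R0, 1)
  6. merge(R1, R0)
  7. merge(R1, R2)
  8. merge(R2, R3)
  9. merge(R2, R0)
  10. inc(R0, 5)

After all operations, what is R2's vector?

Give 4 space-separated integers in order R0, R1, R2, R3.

Answer: 4 0 5 2

Derivation:
Op 1: inc R3 by 2 -> R3=(0,0,0,2) value=2
Op 2: inc R0 by 3 -> R0=(3,0,0,0) value=3
Op 3: inc R2 by 5 -> R2=(0,0,5,0) value=5
Op 4: merge R1<->R2 -> R1=(0,0,5,0) R2=(0,0,5,0)
Op 5: inc R0 by 1 -> R0=(4,0,0,0) value=4
Op 6: merge R1<->R0 -> R1=(4,0,5,0) R0=(4,0,5,0)
Op 7: merge R1<->R2 -> R1=(4,0,5,0) R2=(4,0,5,0)
Op 8: merge R2<->R3 -> R2=(4,0,5,2) R3=(4,0,5,2)
Op 9: merge R2<->R0 -> R2=(4,0,5,2) R0=(4,0,5,2)
Op 10: inc R0 by 5 -> R0=(9,0,5,2) value=16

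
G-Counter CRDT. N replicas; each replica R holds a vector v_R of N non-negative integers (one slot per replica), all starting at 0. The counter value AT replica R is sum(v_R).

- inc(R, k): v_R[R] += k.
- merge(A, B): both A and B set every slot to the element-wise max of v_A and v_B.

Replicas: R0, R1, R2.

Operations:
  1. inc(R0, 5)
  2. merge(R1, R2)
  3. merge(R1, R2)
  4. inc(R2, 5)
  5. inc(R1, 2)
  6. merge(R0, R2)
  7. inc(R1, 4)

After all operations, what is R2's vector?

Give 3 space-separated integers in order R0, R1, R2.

Answer: 5 0 5

Derivation:
Op 1: inc R0 by 5 -> R0=(5,0,0) value=5
Op 2: merge R1<->R2 -> R1=(0,0,0) R2=(0,0,0)
Op 3: merge R1<->R2 -> R1=(0,0,0) R2=(0,0,0)
Op 4: inc R2 by 5 -> R2=(0,0,5) value=5
Op 5: inc R1 by 2 -> R1=(0,2,0) value=2
Op 6: merge R0<->R2 -> R0=(5,0,5) R2=(5,0,5)
Op 7: inc R1 by 4 -> R1=(0,6,0) value=6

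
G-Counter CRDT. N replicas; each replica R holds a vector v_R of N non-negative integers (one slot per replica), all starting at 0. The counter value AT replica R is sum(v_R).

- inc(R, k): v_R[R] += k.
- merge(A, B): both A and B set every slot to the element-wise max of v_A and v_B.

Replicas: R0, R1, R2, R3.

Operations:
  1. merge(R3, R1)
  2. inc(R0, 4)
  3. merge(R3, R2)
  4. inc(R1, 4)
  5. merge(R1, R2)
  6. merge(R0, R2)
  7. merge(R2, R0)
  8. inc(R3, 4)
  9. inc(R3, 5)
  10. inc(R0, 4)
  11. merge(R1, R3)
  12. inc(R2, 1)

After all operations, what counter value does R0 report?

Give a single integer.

Op 1: merge R3<->R1 -> R3=(0,0,0,0) R1=(0,0,0,0)
Op 2: inc R0 by 4 -> R0=(4,0,0,0) value=4
Op 3: merge R3<->R2 -> R3=(0,0,0,0) R2=(0,0,0,0)
Op 4: inc R1 by 4 -> R1=(0,4,0,0) value=4
Op 5: merge R1<->R2 -> R1=(0,4,0,0) R2=(0,4,0,0)
Op 6: merge R0<->R2 -> R0=(4,4,0,0) R2=(4,4,0,0)
Op 7: merge R2<->R0 -> R2=(4,4,0,0) R0=(4,4,0,0)
Op 8: inc R3 by 4 -> R3=(0,0,0,4) value=4
Op 9: inc R3 by 5 -> R3=(0,0,0,9) value=9
Op 10: inc R0 by 4 -> R0=(8,4,0,0) value=12
Op 11: merge R1<->R3 -> R1=(0,4,0,9) R3=(0,4,0,9)
Op 12: inc R2 by 1 -> R2=(4,4,1,0) value=9

Answer: 12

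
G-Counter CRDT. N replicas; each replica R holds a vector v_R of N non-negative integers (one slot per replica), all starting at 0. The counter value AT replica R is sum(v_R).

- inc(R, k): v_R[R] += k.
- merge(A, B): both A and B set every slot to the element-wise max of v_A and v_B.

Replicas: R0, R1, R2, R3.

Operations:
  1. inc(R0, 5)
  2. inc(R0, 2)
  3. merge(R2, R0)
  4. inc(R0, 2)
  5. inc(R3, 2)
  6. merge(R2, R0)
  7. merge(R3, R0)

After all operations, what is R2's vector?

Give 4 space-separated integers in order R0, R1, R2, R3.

Answer: 9 0 0 0

Derivation:
Op 1: inc R0 by 5 -> R0=(5,0,0,0) value=5
Op 2: inc R0 by 2 -> R0=(7,0,0,0) value=7
Op 3: merge R2<->R0 -> R2=(7,0,0,0) R0=(7,0,0,0)
Op 4: inc R0 by 2 -> R0=(9,0,0,0) value=9
Op 5: inc R3 by 2 -> R3=(0,0,0,2) value=2
Op 6: merge R2<->R0 -> R2=(9,0,0,0) R0=(9,0,0,0)
Op 7: merge R3<->R0 -> R3=(9,0,0,2) R0=(9,0,0,2)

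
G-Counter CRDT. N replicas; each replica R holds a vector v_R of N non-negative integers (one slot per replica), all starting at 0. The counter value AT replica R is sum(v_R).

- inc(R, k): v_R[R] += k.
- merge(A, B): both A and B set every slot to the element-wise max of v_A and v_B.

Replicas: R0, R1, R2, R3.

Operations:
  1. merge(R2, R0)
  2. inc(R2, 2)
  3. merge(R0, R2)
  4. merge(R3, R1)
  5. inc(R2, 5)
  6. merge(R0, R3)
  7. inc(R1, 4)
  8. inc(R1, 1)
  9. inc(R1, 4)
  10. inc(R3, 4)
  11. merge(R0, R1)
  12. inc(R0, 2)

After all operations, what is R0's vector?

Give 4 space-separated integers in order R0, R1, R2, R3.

Answer: 2 9 2 0

Derivation:
Op 1: merge R2<->R0 -> R2=(0,0,0,0) R0=(0,0,0,0)
Op 2: inc R2 by 2 -> R2=(0,0,2,0) value=2
Op 3: merge R0<->R2 -> R0=(0,0,2,0) R2=(0,0,2,0)
Op 4: merge R3<->R1 -> R3=(0,0,0,0) R1=(0,0,0,0)
Op 5: inc R2 by 5 -> R2=(0,0,7,0) value=7
Op 6: merge R0<->R3 -> R0=(0,0,2,0) R3=(0,0,2,0)
Op 7: inc R1 by 4 -> R1=(0,4,0,0) value=4
Op 8: inc R1 by 1 -> R1=(0,5,0,0) value=5
Op 9: inc R1 by 4 -> R1=(0,9,0,0) value=9
Op 10: inc R3 by 4 -> R3=(0,0,2,4) value=6
Op 11: merge R0<->R1 -> R0=(0,9,2,0) R1=(0,9,2,0)
Op 12: inc R0 by 2 -> R0=(2,9,2,0) value=13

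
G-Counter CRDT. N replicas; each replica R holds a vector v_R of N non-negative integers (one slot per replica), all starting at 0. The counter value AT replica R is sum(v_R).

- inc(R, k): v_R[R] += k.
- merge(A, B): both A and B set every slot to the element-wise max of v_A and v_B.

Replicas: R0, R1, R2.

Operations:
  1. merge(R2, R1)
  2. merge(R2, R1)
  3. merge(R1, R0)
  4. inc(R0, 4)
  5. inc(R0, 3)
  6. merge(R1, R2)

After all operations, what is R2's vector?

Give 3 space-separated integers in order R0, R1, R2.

Answer: 0 0 0

Derivation:
Op 1: merge R2<->R1 -> R2=(0,0,0) R1=(0,0,0)
Op 2: merge R2<->R1 -> R2=(0,0,0) R1=(0,0,0)
Op 3: merge R1<->R0 -> R1=(0,0,0) R0=(0,0,0)
Op 4: inc R0 by 4 -> R0=(4,0,0) value=4
Op 5: inc R0 by 3 -> R0=(7,0,0) value=7
Op 6: merge R1<->R2 -> R1=(0,0,0) R2=(0,0,0)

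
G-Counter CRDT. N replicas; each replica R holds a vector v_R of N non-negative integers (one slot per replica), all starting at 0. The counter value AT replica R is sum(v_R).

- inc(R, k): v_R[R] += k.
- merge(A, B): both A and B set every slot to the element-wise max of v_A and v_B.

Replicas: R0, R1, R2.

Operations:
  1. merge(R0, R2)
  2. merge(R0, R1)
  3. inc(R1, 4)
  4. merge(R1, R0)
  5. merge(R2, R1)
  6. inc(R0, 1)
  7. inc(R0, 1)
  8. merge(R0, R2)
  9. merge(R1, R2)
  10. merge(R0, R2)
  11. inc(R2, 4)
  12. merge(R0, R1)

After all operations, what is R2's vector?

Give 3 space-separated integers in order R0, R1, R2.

Answer: 2 4 4

Derivation:
Op 1: merge R0<->R2 -> R0=(0,0,0) R2=(0,0,0)
Op 2: merge R0<->R1 -> R0=(0,0,0) R1=(0,0,0)
Op 3: inc R1 by 4 -> R1=(0,4,0) value=4
Op 4: merge R1<->R0 -> R1=(0,4,0) R0=(0,4,0)
Op 5: merge R2<->R1 -> R2=(0,4,0) R1=(0,4,0)
Op 6: inc R0 by 1 -> R0=(1,4,0) value=5
Op 7: inc R0 by 1 -> R0=(2,4,0) value=6
Op 8: merge R0<->R2 -> R0=(2,4,0) R2=(2,4,0)
Op 9: merge R1<->R2 -> R1=(2,4,0) R2=(2,4,0)
Op 10: merge R0<->R2 -> R0=(2,4,0) R2=(2,4,0)
Op 11: inc R2 by 4 -> R2=(2,4,4) value=10
Op 12: merge R0<->R1 -> R0=(2,4,0) R1=(2,4,0)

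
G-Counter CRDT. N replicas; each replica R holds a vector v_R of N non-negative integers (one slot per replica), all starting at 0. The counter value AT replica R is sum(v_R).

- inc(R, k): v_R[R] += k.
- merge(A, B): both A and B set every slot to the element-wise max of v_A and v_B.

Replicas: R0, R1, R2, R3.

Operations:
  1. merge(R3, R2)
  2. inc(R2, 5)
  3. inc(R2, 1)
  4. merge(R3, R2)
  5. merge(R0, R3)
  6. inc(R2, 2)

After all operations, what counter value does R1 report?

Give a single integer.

Op 1: merge R3<->R2 -> R3=(0,0,0,0) R2=(0,0,0,0)
Op 2: inc R2 by 5 -> R2=(0,0,5,0) value=5
Op 3: inc R2 by 1 -> R2=(0,0,6,0) value=6
Op 4: merge R3<->R2 -> R3=(0,0,6,0) R2=(0,0,6,0)
Op 5: merge R0<->R3 -> R0=(0,0,6,0) R3=(0,0,6,0)
Op 6: inc R2 by 2 -> R2=(0,0,8,0) value=8

Answer: 0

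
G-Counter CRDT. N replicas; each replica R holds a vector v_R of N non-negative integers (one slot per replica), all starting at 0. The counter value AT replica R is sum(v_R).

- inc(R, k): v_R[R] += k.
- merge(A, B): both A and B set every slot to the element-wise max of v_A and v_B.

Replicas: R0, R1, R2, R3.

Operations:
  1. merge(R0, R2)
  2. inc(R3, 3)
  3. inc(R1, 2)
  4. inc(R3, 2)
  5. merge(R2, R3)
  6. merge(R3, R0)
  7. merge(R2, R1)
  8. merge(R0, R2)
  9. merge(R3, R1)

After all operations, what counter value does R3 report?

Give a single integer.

Op 1: merge R0<->R2 -> R0=(0,0,0,0) R2=(0,0,0,0)
Op 2: inc R3 by 3 -> R3=(0,0,0,3) value=3
Op 3: inc R1 by 2 -> R1=(0,2,0,0) value=2
Op 4: inc R3 by 2 -> R3=(0,0,0,5) value=5
Op 5: merge R2<->R3 -> R2=(0,0,0,5) R3=(0,0,0,5)
Op 6: merge R3<->R0 -> R3=(0,0,0,5) R0=(0,0,0,5)
Op 7: merge R2<->R1 -> R2=(0,2,0,5) R1=(0,2,0,5)
Op 8: merge R0<->R2 -> R0=(0,2,0,5) R2=(0,2,0,5)
Op 9: merge R3<->R1 -> R3=(0,2,0,5) R1=(0,2,0,5)

Answer: 7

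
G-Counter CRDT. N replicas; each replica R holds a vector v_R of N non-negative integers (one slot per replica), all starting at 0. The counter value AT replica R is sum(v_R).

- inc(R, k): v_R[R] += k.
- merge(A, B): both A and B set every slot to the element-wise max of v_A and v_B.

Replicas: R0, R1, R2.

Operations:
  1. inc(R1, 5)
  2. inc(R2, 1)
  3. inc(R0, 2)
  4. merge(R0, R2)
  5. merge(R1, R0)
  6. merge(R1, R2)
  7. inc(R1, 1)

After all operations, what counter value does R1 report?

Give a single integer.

Answer: 9

Derivation:
Op 1: inc R1 by 5 -> R1=(0,5,0) value=5
Op 2: inc R2 by 1 -> R2=(0,0,1) value=1
Op 3: inc R0 by 2 -> R0=(2,0,0) value=2
Op 4: merge R0<->R2 -> R0=(2,0,1) R2=(2,0,1)
Op 5: merge R1<->R0 -> R1=(2,5,1) R0=(2,5,1)
Op 6: merge R1<->R2 -> R1=(2,5,1) R2=(2,5,1)
Op 7: inc R1 by 1 -> R1=(2,6,1) value=9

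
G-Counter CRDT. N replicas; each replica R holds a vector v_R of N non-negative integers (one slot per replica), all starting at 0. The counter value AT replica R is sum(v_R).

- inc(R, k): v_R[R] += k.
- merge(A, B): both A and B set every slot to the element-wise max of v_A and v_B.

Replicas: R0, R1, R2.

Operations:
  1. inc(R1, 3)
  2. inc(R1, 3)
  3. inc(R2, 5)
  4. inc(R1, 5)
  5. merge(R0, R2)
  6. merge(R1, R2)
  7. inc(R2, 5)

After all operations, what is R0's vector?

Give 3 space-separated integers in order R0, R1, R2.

Op 1: inc R1 by 3 -> R1=(0,3,0) value=3
Op 2: inc R1 by 3 -> R1=(0,6,0) value=6
Op 3: inc R2 by 5 -> R2=(0,0,5) value=5
Op 4: inc R1 by 5 -> R1=(0,11,0) value=11
Op 5: merge R0<->R2 -> R0=(0,0,5) R2=(0,0,5)
Op 6: merge R1<->R2 -> R1=(0,11,5) R2=(0,11,5)
Op 7: inc R2 by 5 -> R2=(0,11,10) value=21

Answer: 0 0 5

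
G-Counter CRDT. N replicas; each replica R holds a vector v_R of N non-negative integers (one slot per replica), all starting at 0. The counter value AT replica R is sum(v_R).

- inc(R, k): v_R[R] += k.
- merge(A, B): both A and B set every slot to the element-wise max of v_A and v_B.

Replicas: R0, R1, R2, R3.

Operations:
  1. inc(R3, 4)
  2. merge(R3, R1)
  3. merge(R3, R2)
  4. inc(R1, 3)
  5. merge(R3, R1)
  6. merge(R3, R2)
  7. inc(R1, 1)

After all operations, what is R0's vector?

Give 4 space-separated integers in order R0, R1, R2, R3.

Answer: 0 0 0 0

Derivation:
Op 1: inc R3 by 4 -> R3=(0,0,0,4) value=4
Op 2: merge R3<->R1 -> R3=(0,0,0,4) R1=(0,0,0,4)
Op 3: merge R3<->R2 -> R3=(0,0,0,4) R2=(0,0,0,4)
Op 4: inc R1 by 3 -> R1=(0,3,0,4) value=7
Op 5: merge R3<->R1 -> R3=(0,3,0,4) R1=(0,3,0,4)
Op 6: merge R3<->R2 -> R3=(0,3,0,4) R2=(0,3,0,4)
Op 7: inc R1 by 1 -> R1=(0,4,0,4) value=8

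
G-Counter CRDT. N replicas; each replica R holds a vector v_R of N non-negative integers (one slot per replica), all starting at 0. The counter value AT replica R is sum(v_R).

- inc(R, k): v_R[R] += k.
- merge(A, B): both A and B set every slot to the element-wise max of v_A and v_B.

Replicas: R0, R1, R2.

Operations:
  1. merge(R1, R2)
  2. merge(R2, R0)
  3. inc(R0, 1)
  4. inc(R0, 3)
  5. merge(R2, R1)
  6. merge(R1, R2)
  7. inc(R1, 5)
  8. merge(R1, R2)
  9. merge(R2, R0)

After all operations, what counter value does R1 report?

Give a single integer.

Answer: 5

Derivation:
Op 1: merge R1<->R2 -> R1=(0,0,0) R2=(0,0,0)
Op 2: merge R2<->R0 -> R2=(0,0,0) R0=(0,0,0)
Op 3: inc R0 by 1 -> R0=(1,0,0) value=1
Op 4: inc R0 by 3 -> R0=(4,0,0) value=4
Op 5: merge R2<->R1 -> R2=(0,0,0) R1=(0,0,0)
Op 6: merge R1<->R2 -> R1=(0,0,0) R2=(0,0,0)
Op 7: inc R1 by 5 -> R1=(0,5,0) value=5
Op 8: merge R1<->R2 -> R1=(0,5,0) R2=(0,5,0)
Op 9: merge R2<->R0 -> R2=(4,5,0) R0=(4,5,0)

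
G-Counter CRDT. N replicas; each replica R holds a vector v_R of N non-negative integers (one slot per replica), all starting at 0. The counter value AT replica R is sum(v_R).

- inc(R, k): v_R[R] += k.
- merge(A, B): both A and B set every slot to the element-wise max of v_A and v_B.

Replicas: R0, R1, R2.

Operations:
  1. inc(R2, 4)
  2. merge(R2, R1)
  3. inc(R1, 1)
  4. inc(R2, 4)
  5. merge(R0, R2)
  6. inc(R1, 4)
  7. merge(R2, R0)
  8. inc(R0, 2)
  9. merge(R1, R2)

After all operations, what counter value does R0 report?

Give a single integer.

Answer: 10

Derivation:
Op 1: inc R2 by 4 -> R2=(0,0,4) value=4
Op 2: merge R2<->R1 -> R2=(0,0,4) R1=(0,0,4)
Op 3: inc R1 by 1 -> R1=(0,1,4) value=5
Op 4: inc R2 by 4 -> R2=(0,0,8) value=8
Op 5: merge R0<->R2 -> R0=(0,0,8) R2=(0,0,8)
Op 6: inc R1 by 4 -> R1=(0,5,4) value=9
Op 7: merge R2<->R0 -> R2=(0,0,8) R0=(0,0,8)
Op 8: inc R0 by 2 -> R0=(2,0,8) value=10
Op 9: merge R1<->R2 -> R1=(0,5,8) R2=(0,5,8)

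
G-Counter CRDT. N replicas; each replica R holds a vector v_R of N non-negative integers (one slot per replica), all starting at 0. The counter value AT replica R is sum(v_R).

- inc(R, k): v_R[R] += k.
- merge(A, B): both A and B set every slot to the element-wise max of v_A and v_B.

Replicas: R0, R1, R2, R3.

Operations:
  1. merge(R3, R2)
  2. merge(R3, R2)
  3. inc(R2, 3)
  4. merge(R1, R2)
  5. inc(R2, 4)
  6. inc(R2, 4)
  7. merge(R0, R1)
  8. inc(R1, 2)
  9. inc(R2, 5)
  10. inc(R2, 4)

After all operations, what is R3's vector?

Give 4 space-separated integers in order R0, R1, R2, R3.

Answer: 0 0 0 0

Derivation:
Op 1: merge R3<->R2 -> R3=(0,0,0,0) R2=(0,0,0,0)
Op 2: merge R3<->R2 -> R3=(0,0,0,0) R2=(0,0,0,0)
Op 3: inc R2 by 3 -> R2=(0,0,3,0) value=3
Op 4: merge R1<->R2 -> R1=(0,0,3,0) R2=(0,0,3,0)
Op 5: inc R2 by 4 -> R2=(0,0,7,0) value=7
Op 6: inc R2 by 4 -> R2=(0,0,11,0) value=11
Op 7: merge R0<->R1 -> R0=(0,0,3,0) R1=(0,0,3,0)
Op 8: inc R1 by 2 -> R1=(0,2,3,0) value=5
Op 9: inc R2 by 5 -> R2=(0,0,16,0) value=16
Op 10: inc R2 by 4 -> R2=(0,0,20,0) value=20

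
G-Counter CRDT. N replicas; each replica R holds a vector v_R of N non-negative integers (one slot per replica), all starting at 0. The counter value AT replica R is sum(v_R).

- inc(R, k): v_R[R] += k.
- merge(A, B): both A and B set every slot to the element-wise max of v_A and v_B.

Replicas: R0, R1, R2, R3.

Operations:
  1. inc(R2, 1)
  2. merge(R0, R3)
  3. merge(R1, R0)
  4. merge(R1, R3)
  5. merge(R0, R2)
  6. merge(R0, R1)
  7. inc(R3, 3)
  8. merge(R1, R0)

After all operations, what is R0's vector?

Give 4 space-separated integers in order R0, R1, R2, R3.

Answer: 0 0 1 0

Derivation:
Op 1: inc R2 by 1 -> R2=(0,0,1,0) value=1
Op 2: merge R0<->R3 -> R0=(0,0,0,0) R3=(0,0,0,0)
Op 3: merge R1<->R0 -> R1=(0,0,0,0) R0=(0,0,0,0)
Op 4: merge R1<->R3 -> R1=(0,0,0,0) R3=(0,0,0,0)
Op 5: merge R0<->R2 -> R0=(0,0,1,0) R2=(0,0,1,0)
Op 6: merge R0<->R1 -> R0=(0,0,1,0) R1=(0,0,1,0)
Op 7: inc R3 by 3 -> R3=(0,0,0,3) value=3
Op 8: merge R1<->R0 -> R1=(0,0,1,0) R0=(0,0,1,0)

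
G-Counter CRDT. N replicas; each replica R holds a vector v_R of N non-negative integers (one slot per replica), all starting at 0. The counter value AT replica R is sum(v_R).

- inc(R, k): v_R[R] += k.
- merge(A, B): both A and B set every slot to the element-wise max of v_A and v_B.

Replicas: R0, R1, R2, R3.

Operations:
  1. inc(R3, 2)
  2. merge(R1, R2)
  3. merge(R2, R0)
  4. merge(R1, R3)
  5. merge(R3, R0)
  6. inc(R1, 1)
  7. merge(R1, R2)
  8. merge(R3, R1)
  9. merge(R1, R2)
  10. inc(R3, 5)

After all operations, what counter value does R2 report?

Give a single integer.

Answer: 3

Derivation:
Op 1: inc R3 by 2 -> R3=(0,0,0,2) value=2
Op 2: merge R1<->R2 -> R1=(0,0,0,0) R2=(0,0,0,0)
Op 3: merge R2<->R0 -> R2=(0,0,0,0) R0=(0,0,0,0)
Op 4: merge R1<->R3 -> R1=(0,0,0,2) R3=(0,0,0,2)
Op 5: merge R3<->R0 -> R3=(0,0,0,2) R0=(0,0,0,2)
Op 6: inc R1 by 1 -> R1=(0,1,0,2) value=3
Op 7: merge R1<->R2 -> R1=(0,1,0,2) R2=(0,1,0,2)
Op 8: merge R3<->R1 -> R3=(0,1,0,2) R1=(0,1,0,2)
Op 9: merge R1<->R2 -> R1=(0,1,0,2) R2=(0,1,0,2)
Op 10: inc R3 by 5 -> R3=(0,1,0,7) value=8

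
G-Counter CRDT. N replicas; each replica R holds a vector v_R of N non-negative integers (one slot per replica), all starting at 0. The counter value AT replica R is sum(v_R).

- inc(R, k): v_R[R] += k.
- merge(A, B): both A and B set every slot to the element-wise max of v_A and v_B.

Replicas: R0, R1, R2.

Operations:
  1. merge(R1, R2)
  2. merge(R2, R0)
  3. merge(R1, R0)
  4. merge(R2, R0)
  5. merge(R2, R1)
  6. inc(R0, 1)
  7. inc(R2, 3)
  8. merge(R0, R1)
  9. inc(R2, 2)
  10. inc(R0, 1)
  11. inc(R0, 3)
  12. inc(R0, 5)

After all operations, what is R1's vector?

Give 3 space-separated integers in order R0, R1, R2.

Op 1: merge R1<->R2 -> R1=(0,0,0) R2=(0,0,0)
Op 2: merge R2<->R0 -> R2=(0,0,0) R0=(0,0,0)
Op 3: merge R1<->R0 -> R1=(0,0,0) R0=(0,0,0)
Op 4: merge R2<->R0 -> R2=(0,0,0) R0=(0,0,0)
Op 5: merge R2<->R1 -> R2=(0,0,0) R1=(0,0,0)
Op 6: inc R0 by 1 -> R0=(1,0,0) value=1
Op 7: inc R2 by 3 -> R2=(0,0,3) value=3
Op 8: merge R0<->R1 -> R0=(1,0,0) R1=(1,0,0)
Op 9: inc R2 by 2 -> R2=(0,0,5) value=5
Op 10: inc R0 by 1 -> R0=(2,0,0) value=2
Op 11: inc R0 by 3 -> R0=(5,0,0) value=5
Op 12: inc R0 by 5 -> R0=(10,0,0) value=10

Answer: 1 0 0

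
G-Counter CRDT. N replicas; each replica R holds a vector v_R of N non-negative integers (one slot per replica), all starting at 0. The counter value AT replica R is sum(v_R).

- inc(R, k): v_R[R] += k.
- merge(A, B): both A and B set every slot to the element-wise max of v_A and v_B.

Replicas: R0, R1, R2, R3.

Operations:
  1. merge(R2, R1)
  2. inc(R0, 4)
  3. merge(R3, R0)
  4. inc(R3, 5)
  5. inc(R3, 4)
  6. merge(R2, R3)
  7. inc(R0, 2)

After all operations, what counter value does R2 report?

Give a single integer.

Op 1: merge R2<->R1 -> R2=(0,0,0,0) R1=(0,0,0,0)
Op 2: inc R0 by 4 -> R0=(4,0,0,0) value=4
Op 3: merge R3<->R0 -> R3=(4,0,0,0) R0=(4,0,0,0)
Op 4: inc R3 by 5 -> R3=(4,0,0,5) value=9
Op 5: inc R3 by 4 -> R3=(4,0,0,9) value=13
Op 6: merge R2<->R3 -> R2=(4,0,0,9) R3=(4,0,0,9)
Op 7: inc R0 by 2 -> R0=(6,0,0,0) value=6

Answer: 13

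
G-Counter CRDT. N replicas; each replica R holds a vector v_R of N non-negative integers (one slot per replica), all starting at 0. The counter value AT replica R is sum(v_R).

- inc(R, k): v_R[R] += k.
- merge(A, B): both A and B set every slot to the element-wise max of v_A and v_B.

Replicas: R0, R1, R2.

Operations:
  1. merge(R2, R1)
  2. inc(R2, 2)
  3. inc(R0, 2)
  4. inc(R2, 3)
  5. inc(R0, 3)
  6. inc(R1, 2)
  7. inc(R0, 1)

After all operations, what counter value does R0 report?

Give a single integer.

Answer: 6

Derivation:
Op 1: merge R2<->R1 -> R2=(0,0,0) R1=(0,0,0)
Op 2: inc R2 by 2 -> R2=(0,0,2) value=2
Op 3: inc R0 by 2 -> R0=(2,0,0) value=2
Op 4: inc R2 by 3 -> R2=(0,0,5) value=5
Op 5: inc R0 by 3 -> R0=(5,0,0) value=5
Op 6: inc R1 by 2 -> R1=(0,2,0) value=2
Op 7: inc R0 by 1 -> R0=(6,0,0) value=6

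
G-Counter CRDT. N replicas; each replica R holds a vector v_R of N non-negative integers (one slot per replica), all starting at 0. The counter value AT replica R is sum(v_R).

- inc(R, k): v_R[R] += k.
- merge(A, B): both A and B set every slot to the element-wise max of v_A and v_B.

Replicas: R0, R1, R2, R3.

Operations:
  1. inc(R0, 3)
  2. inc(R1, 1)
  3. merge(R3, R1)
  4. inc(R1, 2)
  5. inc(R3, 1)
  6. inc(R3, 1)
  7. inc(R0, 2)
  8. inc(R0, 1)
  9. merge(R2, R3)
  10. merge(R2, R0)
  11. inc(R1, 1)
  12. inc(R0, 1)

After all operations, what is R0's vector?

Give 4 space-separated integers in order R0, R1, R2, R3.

Answer: 7 1 0 2

Derivation:
Op 1: inc R0 by 3 -> R0=(3,0,0,0) value=3
Op 2: inc R1 by 1 -> R1=(0,1,0,0) value=1
Op 3: merge R3<->R1 -> R3=(0,1,0,0) R1=(0,1,0,0)
Op 4: inc R1 by 2 -> R1=(0,3,0,0) value=3
Op 5: inc R3 by 1 -> R3=(0,1,0,1) value=2
Op 6: inc R3 by 1 -> R3=(0,1,0,2) value=3
Op 7: inc R0 by 2 -> R0=(5,0,0,0) value=5
Op 8: inc R0 by 1 -> R0=(6,0,0,0) value=6
Op 9: merge R2<->R3 -> R2=(0,1,0,2) R3=(0,1,0,2)
Op 10: merge R2<->R0 -> R2=(6,1,0,2) R0=(6,1,0,2)
Op 11: inc R1 by 1 -> R1=(0,4,0,0) value=4
Op 12: inc R0 by 1 -> R0=(7,1,0,2) value=10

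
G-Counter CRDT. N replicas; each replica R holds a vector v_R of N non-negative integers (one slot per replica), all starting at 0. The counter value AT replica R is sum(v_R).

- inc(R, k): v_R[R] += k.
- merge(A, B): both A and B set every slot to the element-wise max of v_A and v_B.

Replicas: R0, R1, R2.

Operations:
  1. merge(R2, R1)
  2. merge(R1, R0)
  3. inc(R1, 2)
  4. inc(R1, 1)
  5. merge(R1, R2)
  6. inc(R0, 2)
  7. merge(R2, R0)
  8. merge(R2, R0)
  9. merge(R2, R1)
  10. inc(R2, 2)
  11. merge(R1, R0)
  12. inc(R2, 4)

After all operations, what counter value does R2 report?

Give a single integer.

Answer: 11

Derivation:
Op 1: merge R2<->R1 -> R2=(0,0,0) R1=(0,0,0)
Op 2: merge R1<->R0 -> R1=(0,0,0) R0=(0,0,0)
Op 3: inc R1 by 2 -> R1=(0,2,0) value=2
Op 4: inc R1 by 1 -> R1=(0,3,0) value=3
Op 5: merge R1<->R2 -> R1=(0,3,0) R2=(0,3,0)
Op 6: inc R0 by 2 -> R0=(2,0,0) value=2
Op 7: merge R2<->R0 -> R2=(2,3,0) R0=(2,3,0)
Op 8: merge R2<->R0 -> R2=(2,3,0) R0=(2,3,0)
Op 9: merge R2<->R1 -> R2=(2,3,0) R1=(2,3,0)
Op 10: inc R2 by 2 -> R2=(2,3,2) value=7
Op 11: merge R1<->R0 -> R1=(2,3,0) R0=(2,3,0)
Op 12: inc R2 by 4 -> R2=(2,3,6) value=11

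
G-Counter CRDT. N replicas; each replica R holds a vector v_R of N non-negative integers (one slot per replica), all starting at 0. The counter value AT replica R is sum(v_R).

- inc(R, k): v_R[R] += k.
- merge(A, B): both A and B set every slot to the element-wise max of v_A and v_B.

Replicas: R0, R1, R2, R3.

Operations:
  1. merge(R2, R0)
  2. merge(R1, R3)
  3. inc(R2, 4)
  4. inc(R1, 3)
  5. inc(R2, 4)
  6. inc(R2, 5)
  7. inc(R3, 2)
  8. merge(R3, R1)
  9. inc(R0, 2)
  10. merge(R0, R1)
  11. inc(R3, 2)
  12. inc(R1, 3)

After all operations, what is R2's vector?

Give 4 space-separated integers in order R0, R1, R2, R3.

Answer: 0 0 13 0

Derivation:
Op 1: merge R2<->R0 -> R2=(0,0,0,0) R0=(0,0,0,0)
Op 2: merge R1<->R3 -> R1=(0,0,0,0) R3=(0,0,0,0)
Op 3: inc R2 by 4 -> R2=(0,0,4,0) value=4
Op 4: inc R1 by 3 -> R1=(0,3,0,0) value=3
Op 5: inc R2 by 4 -> R2=(0,0,8,0) value=8
Op 6: inc R2 by 5 -> R2=(0,0,13,0) value=13
Op 7: inc R3 by 2 -> R3=(0,0,0,2) value=2
Op 8: merge R3<->R1 -> R3=(0,3,0,2) R1=(0,3,0,2)
Op 9: inc R0 by 2 -> R0=(2,0,0,0) value=2
Op 10: merge R0<->R1 -> R0=(2,3,0,2) R1=(2,3,0,2)
Op 11: inc R3 by 2 -> R3=(0,3,0,4) value=7
Op 12: inc R1 by 3 -> R1=(2,6,0,2) value=10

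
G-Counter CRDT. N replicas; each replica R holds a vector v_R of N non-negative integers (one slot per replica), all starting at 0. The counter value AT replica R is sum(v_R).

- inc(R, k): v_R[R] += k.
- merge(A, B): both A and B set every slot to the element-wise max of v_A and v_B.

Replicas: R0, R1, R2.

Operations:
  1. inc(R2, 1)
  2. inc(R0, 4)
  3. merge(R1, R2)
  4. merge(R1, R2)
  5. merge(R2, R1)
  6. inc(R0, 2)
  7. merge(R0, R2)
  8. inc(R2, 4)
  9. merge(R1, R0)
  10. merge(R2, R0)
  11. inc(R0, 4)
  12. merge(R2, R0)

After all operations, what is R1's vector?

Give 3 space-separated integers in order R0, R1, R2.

Op 1: inc R2 by 1 -> R2=(0,0,1) value=1
Op 2: inc R0 by 4 -> R0=(4,0,0) value=4
Op 3: merge R1<->R2 -> R1=(0,0,1) R2=(0,0,1)
Op 4: merge R1<->R2 -> R1=(0,0,1) R2=(0,0,1)
Op 5: merge R2<->R1 -> R2=(0,0,1) R1=(0,0,1)
Op 6: inc R0 by 2 -> R0=(6,0,0) value=6
Op 7: merge R0<->R2 -> R0=(6,0,1) R2=(6,0,1)
Op 8: inc R2 by 4 -> R2=(6,0,5) value=11
Op 9: merge R1<->R0 -> R1=(6,0,1) R0=(6,0,1)
Op 10: merge R2<->R0 -> R2=(6,0,5) R0=(6,0,5)
Op 11: inc R0 by 4 -> R0=(10,0,5) value=15
Op 12: merge R2<->R0 -> R2=(10,0,5) R0=(10,0,5)

Answer: 6 0 1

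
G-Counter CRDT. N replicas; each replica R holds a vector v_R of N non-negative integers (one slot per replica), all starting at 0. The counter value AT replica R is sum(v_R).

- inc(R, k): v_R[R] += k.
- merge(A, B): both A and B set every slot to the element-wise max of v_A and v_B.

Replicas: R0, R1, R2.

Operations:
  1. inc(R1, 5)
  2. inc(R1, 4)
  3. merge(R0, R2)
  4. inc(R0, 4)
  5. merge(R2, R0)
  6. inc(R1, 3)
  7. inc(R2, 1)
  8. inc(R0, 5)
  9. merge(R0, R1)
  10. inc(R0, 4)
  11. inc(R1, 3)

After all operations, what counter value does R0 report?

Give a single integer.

Op 1: inc R1 by 5 -> R1=(0,5,0) value=5
Op 2: inc R1 by 4 -> R1=(0,9,0) value=9
Op 3: merge R0<->R2 -> R0=(0,0,0) R2=(0,0,0)
Op 4: inc R0 by 4 -> R0=(4,0,0) value=4
Op 5: merge R2<->R0 -> R2=(4,0,0) R0=(4,0,0)
Op 6: inc R1 by 3 -> R1=(0,12,0) value=12
Op 7: inc R2 by 1 -> R2=(4,0,1) value=5
Op 8: inc R0 by 5 -> R0=(9,0,0) value=9
Op 9: merge R0<->R1 -> R0=(9,12,0) R1=(9,12,0)
Op 10: inc R0 by 4 -> R0=(13,12,0) value=25
Op 11: inc R1 by 3 -> R1=(9,15,0) value=24

Answer: 25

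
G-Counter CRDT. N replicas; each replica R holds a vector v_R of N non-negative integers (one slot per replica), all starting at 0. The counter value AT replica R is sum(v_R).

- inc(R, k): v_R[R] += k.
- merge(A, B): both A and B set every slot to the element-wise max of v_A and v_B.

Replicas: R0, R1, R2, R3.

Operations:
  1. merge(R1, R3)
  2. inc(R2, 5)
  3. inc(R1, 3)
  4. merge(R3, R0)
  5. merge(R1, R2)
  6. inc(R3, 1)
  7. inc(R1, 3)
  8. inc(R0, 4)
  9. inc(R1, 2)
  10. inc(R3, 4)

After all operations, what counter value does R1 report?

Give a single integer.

Answer: 13

Derivation:
Op 1: merge R1<->R3 -> R1=(0,0,0,0) R3=(0,0,0,0)
Op 2: inc R2 by 5 -> R2=(0,0,5,0) value=5
Op 3: inc R1 by 3 -> R1=(0,3,0,0) value=3
Op 4: merge R3<->R0 -> R3=(0,0,0,0) R0=(0,0,0,0)
Op 5: merge R1<->R2 -> R1=(0,3,5,0) R2=(0,3,5,0)
Op 6: inc R3 by 1 -> R3=(0,0,0,1) value=1
Op 7: inc R1 by 3 -> R1=(0,6,5,0) value=11
Op 8: inc R0 by 4 -> R0=(4,0,0,0) value=4
Op 9: inc R1 by 2 -> R1=(0,8,5,0) value=13
Op 10: inc R3 by 4 -> R3=(0,0,0,5) value=5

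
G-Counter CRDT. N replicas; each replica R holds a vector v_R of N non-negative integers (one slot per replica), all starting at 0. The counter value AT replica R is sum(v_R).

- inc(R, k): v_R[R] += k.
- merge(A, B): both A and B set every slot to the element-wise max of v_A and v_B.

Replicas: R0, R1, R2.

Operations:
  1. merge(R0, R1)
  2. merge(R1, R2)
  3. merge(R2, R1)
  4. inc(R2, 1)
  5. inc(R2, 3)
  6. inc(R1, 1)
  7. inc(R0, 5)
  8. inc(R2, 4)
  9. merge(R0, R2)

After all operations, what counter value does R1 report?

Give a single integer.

Answer: 1

Derivation:
Op 1: merge R0<->R1 -> R0=(0,0,0) R1=(0,0,0)
Op 2: merge R1<->R2 -> R1=(0,0,0) R2=(0,0,0)
Op 3: merge R2<->R1 -> R2=(0,0,0) R1=(0,0,0)
Op 4: inc R2 by 1 -> R2=(0,0,1) value=1
Op 5: inc R2 by 3 -> R2=(0,0,4) value=4
Op 6: inc R1 by 1 -> R1=(0,1,0) value=1
Op 7: inc R0 by 5 -> R0=(5,0,0) value=5
Op 8: inc R2 by 4 -> R2=(0,0,8) value=8
Op 9: merge R0<->R2 -> R0=(5,0,8) R2=(5,0,8)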